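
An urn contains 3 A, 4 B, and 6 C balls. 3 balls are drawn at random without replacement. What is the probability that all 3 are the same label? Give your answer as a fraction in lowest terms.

There are C(13,3) = 286 ways to draw 3 balls.
All same label: C(3,3) + C(4,3) + C(6,3) = 1 + 4 + 20 = 25.
Probability = 25/286.

25/286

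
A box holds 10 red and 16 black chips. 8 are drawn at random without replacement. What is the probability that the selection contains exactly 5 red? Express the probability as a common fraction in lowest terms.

28224/312455

The sample space is all 8-subsets of the 26: C(26,8) = 1562275.
Selections with exactly 5 red: choose 5 of the 10 red and 3 of the 16 black, C(10,5)·C(16,3) = 252·560 = 141120.
Probability = 141120/1562275 = 28224/312455.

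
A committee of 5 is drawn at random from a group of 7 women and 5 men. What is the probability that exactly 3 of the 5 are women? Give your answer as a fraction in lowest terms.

175/396

The sample space is all 5-subsets of the 12: C(12,5) = 792.
Selections with exactly 3 women: choose 3 of the 7 women and 2 of the 5 men, C(7,3)·C(5,2) = 35·10 = 350.
Probability = 350/792 = 175/396.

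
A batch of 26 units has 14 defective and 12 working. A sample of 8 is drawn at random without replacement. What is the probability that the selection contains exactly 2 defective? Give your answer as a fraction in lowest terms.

The sample space is all 8-subsets of the 26: C(26,8) = 1562275.
Selections with exactly 2 defective: choose 2 of the 14 defective and 6 of the 12 working, C(14,2)·C(12,6) = 91·924 = 84084.
Probability = 84084/1562275 = 588/10925.

588/10925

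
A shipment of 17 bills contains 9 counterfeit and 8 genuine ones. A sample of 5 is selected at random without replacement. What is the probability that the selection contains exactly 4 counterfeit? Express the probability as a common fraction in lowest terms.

Total number of selections: C(17,5) = 6188.
Selections with exactly 4 counterfeit: choose 4 of the 9 counterfeit and 1 of the 8 genuine, C(9,4)·C(8,1) = 126·8 = 1008.
Probability = 1008/6188 = 36/221.

36/221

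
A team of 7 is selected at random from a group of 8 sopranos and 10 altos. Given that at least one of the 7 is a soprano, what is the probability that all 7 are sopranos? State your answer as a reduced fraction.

Work in counts. Selections with at least one soprano: C(18,7) − C(10,7) = 31824 − 120 = 31704.
Of those, selections where all 7 are sopranos: C(8,7) = 8.
Conditional probability = 8/31704 = 1/3963.

1/3963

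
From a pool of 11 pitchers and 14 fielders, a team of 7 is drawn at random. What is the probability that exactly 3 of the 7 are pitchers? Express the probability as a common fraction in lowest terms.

There are C(25,7) = 480700 ways to choose 7 from 25.
Selections with exactly 3 pitchers: choose 3 of the 11 pitchers and 4 of the 14 fielders, C(11,3)·C(14,4) = 165·1001 = 165165.
Probability = 165165/480700 = 3003/8740.

3003/8740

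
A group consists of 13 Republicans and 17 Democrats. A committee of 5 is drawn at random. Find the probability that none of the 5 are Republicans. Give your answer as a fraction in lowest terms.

There are C(30,5) = 142506 possible selections.
Selections with no Republicans (all Democrats): C(17,5) = 6188.
Probability = 6188/142506 = 34/783.

34/783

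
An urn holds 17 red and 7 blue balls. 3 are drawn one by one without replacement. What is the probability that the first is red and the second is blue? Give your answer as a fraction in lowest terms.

Multiply the conditional probabilities at each draw: 17/24 · 7/23 = 119/552.

119/552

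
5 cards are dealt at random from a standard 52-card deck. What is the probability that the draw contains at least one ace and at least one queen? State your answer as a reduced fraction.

There are C(52,5) = 2598960 possible draws.
By inclusion-exclusion on the complements, draws missing all aces or all queens: C(48,5) + C(48,5) − C(44,5) = 1712304 + 1712304 − 1086008 = 2338600.
So draws with at least one of each: 2598960 − 2338600 = 260360, probability 260360/2598960 = 6509/64974.

6509/64974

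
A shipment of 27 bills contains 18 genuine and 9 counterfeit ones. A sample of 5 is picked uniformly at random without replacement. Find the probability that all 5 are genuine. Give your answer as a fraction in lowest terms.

There are C(27,5) = 80730 possible selections.
Selections with all genuine: C(18,5) = 8568.
Probability = 8568/80730 = 476/4485.

476/4485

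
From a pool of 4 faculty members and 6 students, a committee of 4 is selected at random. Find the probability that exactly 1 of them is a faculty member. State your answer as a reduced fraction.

8/21

Total number of selections: C(10,4) = 210.
Selections with exactly 1 faculty member: choose 1 of the 4 faculty members and 3 of the 6 students, C(4,1)·C(6,3) = 4·20 = 80.
Probability = 80/210 = 8/21.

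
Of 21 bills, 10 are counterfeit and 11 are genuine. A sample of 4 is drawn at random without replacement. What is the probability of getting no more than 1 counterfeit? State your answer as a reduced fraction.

There are C(21,4) = 5985 ways to choose the 4.
Favorable selections (no more than 1 counterfeit): C(10,0)·C(11,4) + C(10,1)·C(11,3) = 330 + 1650 = 1980.
Probability = 1980/5985 = 44/133.

44/133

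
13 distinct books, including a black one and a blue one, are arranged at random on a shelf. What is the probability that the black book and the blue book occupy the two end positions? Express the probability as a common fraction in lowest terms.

1/78

There are 13! = 6227020800 arrangements.
Place the black book and the blue book at the ends in 2 ways, arrange the remaining 11 in 11! = 39916800 ways: 2·39916800 = 79833600.
Probability = 79833600/6227020800 = 1/78.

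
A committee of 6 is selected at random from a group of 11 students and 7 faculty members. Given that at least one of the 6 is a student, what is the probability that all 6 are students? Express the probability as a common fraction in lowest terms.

Work in counts. Selections with at least one student: C(18,6) − C(7,6) = 18564 − 7 = 18557.
Of those, selections where all 6 are students: C(11,6) = 462.
Conditional probability = 462/18557 = 6/241.

6/241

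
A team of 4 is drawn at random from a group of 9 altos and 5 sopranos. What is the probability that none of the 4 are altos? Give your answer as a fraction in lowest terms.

5/1001

There are C(14,4) = 1001 possible selections.
Selections with no altos (all sopranos): C(5,4) = 5.
Probability = 5/1001.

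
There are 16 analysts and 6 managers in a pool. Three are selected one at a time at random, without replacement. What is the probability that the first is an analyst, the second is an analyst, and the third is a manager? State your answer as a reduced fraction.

Multiply the conditional probabilities at each draw: 16/22 · 15/21 · 6/20 = 1440/9240 = 12/77.

12/77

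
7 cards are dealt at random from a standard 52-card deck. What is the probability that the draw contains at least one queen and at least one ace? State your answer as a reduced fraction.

There are C(52,7) = 133784560 possible draws.
By inclusion-exclusion on the complements, draws missing all queens or all aces: C(48,7) + C(48,7) − C(44,7) = 73629072 + 73629072 − 38320568 = 108937576.
So draws with at least one of each: 133784560 − 108937576 = 24846984, probability 24846984/133784560 = 3105873/16723070.

3105873/16723070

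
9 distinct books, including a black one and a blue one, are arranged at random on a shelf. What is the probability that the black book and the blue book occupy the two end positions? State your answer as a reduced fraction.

There are 9! = 362880 arrangements.
Place the black book and the blue book at the ends in 2 ways, arrange the remaining 7 in 7! = 5040 ways: 2·5040 = 10080.
Probability = 10080/362880 = 1/36.

1/36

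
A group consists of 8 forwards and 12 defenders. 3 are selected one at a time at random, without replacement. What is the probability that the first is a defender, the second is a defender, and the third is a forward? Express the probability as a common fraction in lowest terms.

44/285

Multiply the conditional probabilities at each draw: 12/20 · 11/19 · 8/18 = 1056/6840 = 44/285.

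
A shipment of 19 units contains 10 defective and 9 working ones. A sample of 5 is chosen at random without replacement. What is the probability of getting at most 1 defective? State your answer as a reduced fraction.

Total selections: C(19,5) = 11628.
Favorable selections (at most 1 defective): C(10,0)·C(9,5) + C(10,1)·C(9,4) = 126 + 1260 = 1386.
Probability = 1386/11628 = 77/646.

77/646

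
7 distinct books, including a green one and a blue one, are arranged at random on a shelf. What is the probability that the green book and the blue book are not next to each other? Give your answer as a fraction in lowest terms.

5/7

There are 7! = 5040 arrangements.
Arrangements with the green book and the blue book adjacent: 2·6! = 1440.
So not adjacent: 5040 − 1440 = 3600, probability 3600/5040 = 5/7.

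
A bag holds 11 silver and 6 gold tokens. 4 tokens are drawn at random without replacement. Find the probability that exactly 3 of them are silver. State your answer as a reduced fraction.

99/238

The sample space is all 4-subsets of the 17: C(17,4) = 2380.
Selections with exactly 3 silver: choose 3 of the 11 silver and 1 of the 6 gold, C(11,3)·C(6,1) = 165·6 = 990.
Probability = 990/2380 = 99/238.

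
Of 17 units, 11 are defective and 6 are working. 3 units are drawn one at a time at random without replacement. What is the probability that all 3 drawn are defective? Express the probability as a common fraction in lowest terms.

33/136

Multiply the conditional probabilities at each draw: 11/17 · 10/16 · 9/15 = 990/4080 = 33/136.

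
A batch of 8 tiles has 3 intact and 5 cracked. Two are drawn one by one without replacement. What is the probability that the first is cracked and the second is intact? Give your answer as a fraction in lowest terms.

15/56

Multiply the conditional probabilities at each draw: 5/8 · 3/7 = 15/56.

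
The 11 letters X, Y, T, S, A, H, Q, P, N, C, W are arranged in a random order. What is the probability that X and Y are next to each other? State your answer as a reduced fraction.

2/11

There are 11! = 39916800 arrangements.
Treat X and Y as a block: 10! arrangements of the blocks × 2 orders within the block = 2·3628800 = 7257600.
Probability = 7257600/39916800 = 2/11.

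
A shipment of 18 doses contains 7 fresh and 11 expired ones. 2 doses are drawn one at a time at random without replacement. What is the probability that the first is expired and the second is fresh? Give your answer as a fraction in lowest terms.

77/306

Multiply the conditional probabilities at each draw: 11/18 · 7/17 = 77/306.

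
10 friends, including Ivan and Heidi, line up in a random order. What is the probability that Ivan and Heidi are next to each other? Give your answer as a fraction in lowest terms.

1/5

There are 10! = 3628800 arrangements.
Treat Ivan and Heidi as a block: 9! arrangements of the blocks × 2 orders within the block = 2·362880 = 725760.
Probability = 725760/3628800 = 1/5.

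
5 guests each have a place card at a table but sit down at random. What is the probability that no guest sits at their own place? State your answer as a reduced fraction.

There are 5! = 120 seatings.
By inclusion-exclusion, seatings with no fixed points: C(5,0)·5! − C(5,1)·4! + C(5,2)·3! − C(5,3)·2! + C(5,4)·1! − C(5,5)·0! = 44.
Probability = 44/120 = 11/30.

11/30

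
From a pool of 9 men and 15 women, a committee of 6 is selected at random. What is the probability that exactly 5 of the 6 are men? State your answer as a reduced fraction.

The sample space is all 6-subsets of the 24: C(24,6) = 134596.
Selections with exactly 5 men: choose 5 of the 9 men and 1 of the 15 women, C(9,5)·C(15,1) = 126·15 = 1890.
Probability = 1890/134596 = 135/9614.

135/9614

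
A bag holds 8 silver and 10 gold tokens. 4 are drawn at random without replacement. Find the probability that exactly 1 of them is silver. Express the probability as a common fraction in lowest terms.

16/51

There are C(18,4) = 3060 ways to choose 4 from 18.
Selections with exactly 1 silver: choose 1 of the 8 silver and 3 of the 10 gold, C(8,1)·C(10,3) = 8·120 = 960.
Probability = 960/3060 = 16/51.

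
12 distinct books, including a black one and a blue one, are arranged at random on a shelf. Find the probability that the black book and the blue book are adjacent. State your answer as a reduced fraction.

There are 12! = 479001600 arrangements.
Treat the black book and the blue book as a block: 11! arrangements of the blocks × 2 orders within the block = 2·39916800 = 79833600.
Probability = 79833600/479001600 = 1/6.

1/6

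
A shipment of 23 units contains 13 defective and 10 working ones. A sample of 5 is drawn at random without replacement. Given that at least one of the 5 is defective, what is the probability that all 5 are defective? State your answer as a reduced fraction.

Work in counts. Selections with at least one defective: C(23,5) − C(10,5) = 33649 − 252 = 33397.
Of those, selections where all 5 are defective: C(13,5) = 1287.
Conditional probability = 1287/33397 = 99/2569.

99/2569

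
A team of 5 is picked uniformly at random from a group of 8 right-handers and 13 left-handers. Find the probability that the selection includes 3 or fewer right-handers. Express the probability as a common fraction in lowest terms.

923/969

Total selections: C(21,5) = 20349.
Count the complement (more than 3 right-handers): C(8,4)·C(13,1) + C(8,5)·C(13,0) = 910 + 56 = 966.
Probability = 1 − 966/20349 = 19383/20349 = 923/969.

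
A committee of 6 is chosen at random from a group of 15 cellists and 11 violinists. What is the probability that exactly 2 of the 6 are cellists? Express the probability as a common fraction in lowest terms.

45/299

Total number of selections: C(26,6) = 230230.
Selections with exactly 2 cellists: choose 2 of the 15 cellists and 4 of the 11 violinists, C(15,2)·C(11,4) = 105·330 = 34650.
Probability = 34650/230230 = 45/299.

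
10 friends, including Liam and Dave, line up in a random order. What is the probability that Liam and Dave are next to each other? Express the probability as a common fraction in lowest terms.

1/5

There are 10! = 3628800 arrangements.
Treat Liam and Dave as a block: 9! arrangements of the blocks × 2 orders within the block = 2·362880 = 725760.
Probability = 725760/3628800 = 1/5.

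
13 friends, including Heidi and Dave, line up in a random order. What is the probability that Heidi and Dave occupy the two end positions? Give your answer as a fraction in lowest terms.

1/78

There are 13! = 6227020800 arrangements.
Place Heidi and Dave at the ends in 2 ways, arrange the remaining 11 in 11! = 39916800 ways: 2·39916800 = 79833600.
Probability = 79833600/6227020800 = 1/78.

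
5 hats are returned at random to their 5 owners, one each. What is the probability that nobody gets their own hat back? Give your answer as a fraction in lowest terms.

There are 5! = 120 assignments.
By inclusion-exclusion, assignments with no fixed points: C(5,0)·5! − C(5,1)·4! + C(5,2)·3! − C(5,3)·2! + C(5,4)·1! − C(5,5)·0! = 44.
Probability = 44/120 = 11/30.

11/30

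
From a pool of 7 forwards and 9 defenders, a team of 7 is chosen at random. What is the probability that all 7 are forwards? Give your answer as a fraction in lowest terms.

There are C(16,7) = 11440 possible selections.
Selections with all forwards: C(7,7) = 1.
Probability = 1/11440.

1/11440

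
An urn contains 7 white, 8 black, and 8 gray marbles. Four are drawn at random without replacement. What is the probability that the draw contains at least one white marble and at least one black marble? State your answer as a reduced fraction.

164/253

There are C(23,4) = 8855 possible draws.
By inclusion-exclusion on the complements, draws missing all white or all black: C(16,4) + C(15,4) − C(8,4) = 1820 + 1365 − 70 = 3115.
So draws with at least one of each: 8855 − 3115 = 5740, probability 5740/8855 = 164/253.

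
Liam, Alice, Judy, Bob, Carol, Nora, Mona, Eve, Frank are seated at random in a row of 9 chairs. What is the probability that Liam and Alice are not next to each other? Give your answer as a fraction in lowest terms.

7/9

There are 9! = 362880 arrangements.
Arrangements with Liam and Alice adjacent: 2·8! = 80640.
So not adjacent: 362880 − 80640 = 282240, probability 282240/362880 = 7/9.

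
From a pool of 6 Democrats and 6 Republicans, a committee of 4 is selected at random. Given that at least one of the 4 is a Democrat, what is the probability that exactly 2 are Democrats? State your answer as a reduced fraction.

15/32

Work in counts. Selections with at least one Democrat: C(12,4) − C(6,4) = 495 − 15 = 480.
Of those, selections where exactly 2 are Democrats: C(6,2)·C(6,2) = 15·15 = 225.
Conditional probability = 225/480 = 15/32.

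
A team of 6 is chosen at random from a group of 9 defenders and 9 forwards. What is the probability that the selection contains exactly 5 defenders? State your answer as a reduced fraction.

27/442

There are C(18,6) = 18564 ways to choose 6 from 18.
Selections with exactly 5 defenders: choose 5 of the 9 defenders and 1 of the 9 forwards, C(9,5)·C(9,1) = 126·9 = 1134.
Probability = 1134/18564 = 27/442.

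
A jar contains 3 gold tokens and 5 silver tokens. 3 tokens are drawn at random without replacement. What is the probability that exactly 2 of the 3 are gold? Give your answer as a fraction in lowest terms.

15/56

The sample space is all 3-subsets of the 8: C(8,3) = 56.
Selections with exactly 2 gold: choose 2 of the 3 gold and 1 of the 5 silver, C(3,2)·C(5,1) = 3·5 = 15.
Probability = 15/56.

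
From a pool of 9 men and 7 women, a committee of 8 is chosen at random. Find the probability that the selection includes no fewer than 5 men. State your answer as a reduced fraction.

1/2

There are C(16,8) = 12870 ways to choose the 8.
Favorable selections (no fewer than 5 men): C(9,5)·C(7,3) + C(9,6)·C(7,2) + C(9,7)·C(7,1) + C(9,8)·C(7,0) = 4410 + 1764 + 252 + 9 = 6435.
Probability = 6435/12870 = 1/2.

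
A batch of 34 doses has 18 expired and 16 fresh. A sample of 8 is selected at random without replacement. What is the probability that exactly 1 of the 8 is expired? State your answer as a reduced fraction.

520/45849

Total number of selections: C(34,8) = 18156204.
Selections with exactly 1 expired: choose 1 of the 18 expired and 7 of the 16 fresh, C(18,1)·C(16,7) = 18·11440 = 205920.
Probability = 205920/18156204 = 520/45849.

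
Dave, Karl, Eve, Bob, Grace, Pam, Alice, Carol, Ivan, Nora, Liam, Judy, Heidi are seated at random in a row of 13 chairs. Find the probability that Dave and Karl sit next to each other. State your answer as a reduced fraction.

There are 13! = 6227020800 arrangements.
Treat Dave and Karl as a block: 12! arrangements of the blocks × 2 orders within the block = 2·479001600 = 958003200.
Probability = 958003200/6227020800 = 2/13.

2/13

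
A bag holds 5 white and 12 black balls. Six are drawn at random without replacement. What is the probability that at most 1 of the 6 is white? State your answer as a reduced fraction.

1221/3094

There are C(17,6) = 12376 ways to choose the 6.
Favorable selections (at most 1 white): C(5,0)·C(12,6) + C(5,1)·C(12,5) = 924 + 3960 = 4884.
Probability = 4884/12376 = 1221/3094.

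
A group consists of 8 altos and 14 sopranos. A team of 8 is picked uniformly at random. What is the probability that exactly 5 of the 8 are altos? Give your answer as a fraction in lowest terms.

10192/159885

The sample space is all 8-subsets of the 22: C(22,8) = 319770.
Selections with exactly 5 altos: choose 5 of the 8 altos and 3 of the 14 sopranos, C(8,5)·C(14,3) = 56·364 = 20384.
Probability = 20384/319770 = 10192/159885.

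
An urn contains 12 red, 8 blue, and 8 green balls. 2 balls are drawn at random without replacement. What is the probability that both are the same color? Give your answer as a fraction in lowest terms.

61/189

There are C(28,2) = 378 ways to draw 2 balls.
All same color: C(12,2) + C(8,2) + C(8,2) = 66 + 28 + 28 = 122.
Probability = 122/378 = 61/189.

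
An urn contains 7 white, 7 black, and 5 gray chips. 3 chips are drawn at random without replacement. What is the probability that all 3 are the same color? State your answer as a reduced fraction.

There are C(19,3) = 969 ways to draw 3 chips.
All same color: C(7,3) + C(7,3) + C(5,3) = 35 + 35 + 10 = 80.
Probability = 80/969.

80/969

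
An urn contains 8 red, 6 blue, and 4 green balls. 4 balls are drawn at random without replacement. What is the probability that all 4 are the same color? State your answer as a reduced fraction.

43/1530

There are C(18,4) = 3060 ways to draw 4 balls.
All same color: C(8,4) + C(6,4) + C(4,4) = 70 + 15 + 1 = 86.
Probability = 86/3060 = 43/1530.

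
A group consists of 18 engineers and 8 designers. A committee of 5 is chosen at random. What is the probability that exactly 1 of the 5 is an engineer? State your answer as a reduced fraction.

63/3289

There are C(26,5) = 65780 ways to choose 5 from 26.
Selections with exactly 1 engineer: choose 1 of the 18 engineers and 4 of the 8 designers, C(18,1)·C(8,4) = 18·70 = 1260.
Probability = 1260/65780 = 63/3289.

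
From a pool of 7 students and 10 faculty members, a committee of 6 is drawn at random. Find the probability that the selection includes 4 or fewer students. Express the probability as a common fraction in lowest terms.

There are C(17,6) = 12376 ways to choose the 6.
Count the complement (more than 4 students): C(7,5)·C(10,1) + C(7,6)·C(10,0) = 210 + 7 = 217.
Probability = 1 − 217/12376 = 12159/12376 = 1737/1768.

1737/1768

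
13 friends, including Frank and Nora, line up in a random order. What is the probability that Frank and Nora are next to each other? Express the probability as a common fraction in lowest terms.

There are 13! = 6227020800 arrangements.
Treat Frank and Nora as a block: 12! arrangements of the blocks × 2 orders within the block = 2·479001600 = 958003200.
Probability = 958003200/6227020800 = 2/13.

2/13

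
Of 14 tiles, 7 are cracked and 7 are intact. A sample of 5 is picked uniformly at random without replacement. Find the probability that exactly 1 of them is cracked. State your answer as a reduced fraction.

Total number of selections: C(14,5) = 2002.
Selections with exactly 1 cracked: choose 1 of the 7 cracked and 4 of the 7 intact, C(7,1)·C(7,4) = 7·35 = 245.
Probability = 245/2002 = 35/286.

35/286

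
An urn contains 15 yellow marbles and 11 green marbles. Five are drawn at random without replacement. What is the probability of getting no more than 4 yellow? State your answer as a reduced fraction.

Total selections: C(26,5) = 65780.
The complement is exactly 5 yellow: C(15,5)·C(11,0) = 3003.
Probability = 1 − 3003/65780 = 62777/65780 = 439/460.

439/460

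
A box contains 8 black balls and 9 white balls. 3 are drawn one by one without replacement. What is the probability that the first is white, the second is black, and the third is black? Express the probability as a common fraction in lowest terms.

Multiply the conditional probabilities at each draw: 9/17 · 8/16 · 7/15 = 504/4080 = 21/170.

21/170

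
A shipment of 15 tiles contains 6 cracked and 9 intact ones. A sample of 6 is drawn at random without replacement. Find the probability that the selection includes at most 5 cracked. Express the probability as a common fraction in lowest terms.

There are C(15,6) = 5005 ways to choose the 6.
The complement is exactly 6 cracked: C(6,6)·C(9,0) = 1.
Probability = 1 − 1/5005 = 5004/5005.

5004/5005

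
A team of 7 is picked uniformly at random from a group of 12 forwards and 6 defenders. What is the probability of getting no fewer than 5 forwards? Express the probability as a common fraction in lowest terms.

Total selections: C(18,7) = 31824.
Favorable selections (no fewer than 5 forwards): C(12,5)·C(6,2) + C(12,6)·C(6,1) + C(12,7)·C(6,0) = 11880 + 5544 + 792 = 18216.
Probability = 18216/31824 = 253/442.

253/442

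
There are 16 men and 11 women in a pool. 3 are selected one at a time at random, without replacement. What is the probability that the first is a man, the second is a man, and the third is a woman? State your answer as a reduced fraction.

Multiply the conditional probabilities at each draw: 16/27 · 15/26 · 11/25 = 2640/17550 = 88/585.

88/585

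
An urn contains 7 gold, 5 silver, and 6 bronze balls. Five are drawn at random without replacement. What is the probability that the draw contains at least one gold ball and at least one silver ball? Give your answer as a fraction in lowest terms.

325/408

There are C(18,5) = 8568 possible draws.
By inclusion-exclusion on the complements, draws missing all gold or all silver: C(11,5) + C(13,5) − C(6,5) = 462 + 1287 − 6 = 1743.
So draws with at least one of each: 8568 − 1743 = 6825, probability 6825/8568 = 325/408.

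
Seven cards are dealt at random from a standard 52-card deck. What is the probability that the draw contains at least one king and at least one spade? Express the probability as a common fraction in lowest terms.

There are C(52,7) = 133784560 possible draws.
By inclusion-exclusion on the complements, draws missing all kings or all spades: C(48,7) + C(39,7) − C(36,7) = 73629072 + 15380937 − 8347680 = 80662329.
So draws with at least one of each: 133784560 − 80662329 = 53122231, probability 53122231/133784560.

53122231/133784560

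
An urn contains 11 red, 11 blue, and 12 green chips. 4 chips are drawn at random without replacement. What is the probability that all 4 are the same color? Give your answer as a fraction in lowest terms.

There are C(34,4) = 46376 ways to draw 4 chips.
All same color: C(11,4) + C(11,4) + C(12,4) = 330 + 330 + 495 = 1155.
Probability = 1155/46376 = 105/4216.

105/4216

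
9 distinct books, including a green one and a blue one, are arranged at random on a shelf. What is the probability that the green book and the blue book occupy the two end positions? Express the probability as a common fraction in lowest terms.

1/36

There are 9! = 362880 arrangements.
Place the green book and the blue book at the ends in 2 ways, arrange the remaining 7 in 7! = 5040 ways: 2·5040 = 10080.
Probability = 10080/362880 = 1/36.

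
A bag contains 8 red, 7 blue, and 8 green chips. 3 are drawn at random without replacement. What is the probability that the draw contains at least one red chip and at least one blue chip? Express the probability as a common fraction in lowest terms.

116/253

There are C(23,3) = 1771 possible draws.
By inclusion-exclusion on the complements, draws missing all red or all blue: C(15,3) + C(16,3) − C(8,3) = 455 + 560 − 56 = 959.
So draws with at least one of each: 1771 − 959 = 812, probability 812/1771 = 116/253.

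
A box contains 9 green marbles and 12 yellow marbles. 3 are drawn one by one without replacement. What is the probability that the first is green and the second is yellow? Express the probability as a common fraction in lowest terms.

Multiply the conditional probabilities at each draw: 9/21 · 12/20 = 108/420 = 9/35.

9/35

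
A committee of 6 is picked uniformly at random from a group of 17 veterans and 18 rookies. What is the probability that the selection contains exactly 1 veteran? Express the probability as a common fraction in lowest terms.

153/1705

The sample space is all 6-subsets of the 35: C(35,6) = 1623160.
Selections with exactly 1 veteran: choose 1 of the 17 veterans and 5 of the 18 rookies, C(17,1)·C(18,5) = 17·8568 = 145656.
Probability = 145656/1623160 = 153/1705.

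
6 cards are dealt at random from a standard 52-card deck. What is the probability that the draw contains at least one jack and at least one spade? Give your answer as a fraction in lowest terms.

6772177/20358520

There are C(52,6) = 20358520 possible draws.
By inclusion-exclusion on the complements, draws missing all jacks or all spades: C(48,6) + C(39,6) − C(36,6) = 12271512 + 3262623 − 1947792 = 13586343.
So draws with at least one of each: 20358520 − 13586343 = 6772177, probability 6772177/20358520.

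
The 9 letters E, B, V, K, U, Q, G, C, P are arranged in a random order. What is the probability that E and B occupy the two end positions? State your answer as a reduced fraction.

There are 9! = 362880 arrangements.
Place E and B at the ends in 2 ways, arrange the remaining 7 in 7! = 5040 ways: 2·5040 = 10080.
Probability = 10080/362880 = 1/36.

1/36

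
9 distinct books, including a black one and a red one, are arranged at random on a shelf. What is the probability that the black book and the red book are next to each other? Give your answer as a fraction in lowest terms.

There are 9! = 362880 arrangements.
Treat the black book and the red book as a block: 8! arrangements of the blocks × 2 orders within the block = 2·40320 = 80640.
Probability = 80640/362880 = 2/9.

2/9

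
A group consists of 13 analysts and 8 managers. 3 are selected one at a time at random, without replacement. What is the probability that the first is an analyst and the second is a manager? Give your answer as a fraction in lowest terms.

Multiply the conditional probabilities at each draw: 13/21 · 8/20 = 104/420 = 26/105.

26/105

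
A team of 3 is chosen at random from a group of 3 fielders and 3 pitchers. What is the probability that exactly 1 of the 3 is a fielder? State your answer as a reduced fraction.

Total number of selections: C(6,3) = 20.
Selections with exactly 1 fielder: choose 1 of the 3 fielders and 2 of the 3 pitchers, C(3,1)·C(3,2) = 3·3 = 9.
Probability = 9/20.

9/20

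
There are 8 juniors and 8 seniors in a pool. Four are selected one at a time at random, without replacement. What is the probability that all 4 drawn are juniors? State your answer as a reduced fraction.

Multiply the conditional probabilities at each draw: 8/16 · 7/15 · 6/14 · 5/13 = 1680/43680 = 1/26.

1/26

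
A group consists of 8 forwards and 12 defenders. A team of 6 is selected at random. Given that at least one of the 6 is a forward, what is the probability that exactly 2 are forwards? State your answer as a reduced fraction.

385/1051

Work in counts. Selections with at least one forward: C(20,6) − C(12,6) = 38760 − 924 = 37836.
Of those, selections where exactly 2 are forwards: C(8,2)·C(12,4) = 28·495 = 13860.
Conditional probability = 13860/37836 = 385/1051.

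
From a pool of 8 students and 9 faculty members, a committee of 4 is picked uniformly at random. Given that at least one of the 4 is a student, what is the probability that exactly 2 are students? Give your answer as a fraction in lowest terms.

72/161

Work in counts. Selections with at least one student: C(17,4) − C(9,4) = 2380 − 126 = 2254.
Of those, selections where exactly 2 are students: C(8,2)·C(9,2) = 28·36 = 1008.
Conditional probability = 1008/2254 = 72/161.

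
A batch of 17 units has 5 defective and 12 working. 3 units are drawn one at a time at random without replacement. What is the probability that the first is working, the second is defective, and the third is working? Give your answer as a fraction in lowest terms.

Multiply the conditional probabilities at each draw: 12/17 · 5/16 · 11/15 = 660/4080 = 11/68.

11/68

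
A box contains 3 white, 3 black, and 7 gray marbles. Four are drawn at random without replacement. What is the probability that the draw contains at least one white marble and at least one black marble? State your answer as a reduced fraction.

6/13

There are C(13,4) = 715 possible draws.
By inclusion-exclusion on the complements, draws missing all white or all black: C(10,4) + C(10,4) − C(7,4) = 210 + 210 − 35 = 385.
So draws with at least one of each: 715 − 385 = 330, probability 330/715 = 6/13.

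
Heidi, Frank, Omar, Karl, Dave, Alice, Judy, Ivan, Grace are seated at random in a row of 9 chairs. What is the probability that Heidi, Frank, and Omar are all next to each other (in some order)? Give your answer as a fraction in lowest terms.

There are 9! = 362880 arrangements.
Treat the three as one block: 7! placements × 3! orders within the block = 5040·6 = 30240.
Probability = 30240/362880 = 1/12.

1/12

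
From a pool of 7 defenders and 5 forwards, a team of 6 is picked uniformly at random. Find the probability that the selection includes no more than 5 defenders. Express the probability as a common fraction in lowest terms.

131/132

There are C(12,6) = 924 ways to choose the 6.
The complement is exactly 6 defenders: C(7,6)·C(5,0) = 7.
Probability = 1 − 7/924 = 917/924 = 131/132.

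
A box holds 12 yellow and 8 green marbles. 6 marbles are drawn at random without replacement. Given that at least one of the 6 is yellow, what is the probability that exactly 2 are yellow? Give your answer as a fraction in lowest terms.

Work in counts. Selections with at least one yellow: C(20,6) − C(8,6) = 38760 − 28 = 38732.
Of those, selections where exactly 2 are yellow: C(12,2)·C(8,4) = 66·70 = 4620.
Conditional probability = 4620/38732 = 1155/9683.

1155/9683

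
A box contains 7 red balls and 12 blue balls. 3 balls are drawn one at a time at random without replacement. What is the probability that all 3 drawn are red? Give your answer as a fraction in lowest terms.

35/969

Multiply the conditional probabilities at each draw: 7/19 · 6/18 · 5/17 = 210/5814 = 35/969.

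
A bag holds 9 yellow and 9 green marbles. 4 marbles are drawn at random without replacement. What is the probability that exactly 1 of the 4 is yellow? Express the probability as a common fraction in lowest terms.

21/85

There are C(18,4) = 3060 ways to choose 4 from 18.
Selections with exactly 1 yellow: choose 1 of the 9 yellow and 3 of the 9 green, C(9,1)·C(9,3) = 9·84 = 756.
Probability = 756/3060 = 21/85.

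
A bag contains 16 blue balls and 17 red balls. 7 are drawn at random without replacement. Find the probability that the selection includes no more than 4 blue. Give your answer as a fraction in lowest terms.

Total selections: C(33,7) = 4272048.
Count the complement (more than 4 blue): C(16,5)·C(17,2) + C(16,6)·C(17,1) + C(16,7)·C(17,0) = 594048 + 136136 + 11440 = 741624.
Probability = 1 − 741624/4272048 = 3530424/4272048 = 147101/178002.

147101/178002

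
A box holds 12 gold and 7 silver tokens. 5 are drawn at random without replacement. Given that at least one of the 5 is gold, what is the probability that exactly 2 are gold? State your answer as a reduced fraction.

770/3869

Work in counts. Selections with at least one gold: C(19,5) − C(7,5) = 11628 − 21 = 11607.
Of those, selections where exactly 2 are gold: C(12,2)·C(7,3) = 66·35 = 2310.
Conditional probability = 2310/11607 = 770/3869.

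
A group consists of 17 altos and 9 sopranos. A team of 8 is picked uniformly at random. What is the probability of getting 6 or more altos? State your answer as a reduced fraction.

49606/120175

Total selections: C(26,8) = 1562275.
Favorable selections (6 or more altos): C(17,6)·C(9,2) + C(17,7)·C(9,1) + C(17,8)·C(9,0) = 445536 + 175032 + 24310 = 644878.
Probability = 644878/1562275 = 49606/120175.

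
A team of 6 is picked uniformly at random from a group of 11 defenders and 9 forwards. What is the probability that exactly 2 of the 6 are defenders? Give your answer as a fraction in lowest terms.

Total number of selections: C(20,6) = 38760.
Selections with exactly 2 defenders: choose 2 of the 11 defenders and 4 of the 9 forwards, C(11,2)·C(9,4) = 55·126 = 6930.
Probability = 6930/38760 = 231/1292.

231/1292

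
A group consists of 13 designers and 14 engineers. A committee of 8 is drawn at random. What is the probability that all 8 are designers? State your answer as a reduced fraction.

There are C(27,8) = 2220075 possible selections.
Selections with all designers: C(13,8) = 1287.
Probability = 1287/2220075 = 1/1725.

1/1725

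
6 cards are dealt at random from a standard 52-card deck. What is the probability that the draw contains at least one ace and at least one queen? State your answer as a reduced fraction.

There are C(52,6) = 20358520 possible draws.
By inclusion-exclusion on the complements, draws missing all aces or all queens: C(48,6) + C(48,6) − C(44,6) = 12271512 + 12271512 − 7059052 = 17483972.
So draws with at least one of each: 20358520 − 17483972 = 2874548, probability 2874548/20358520 = 718637/5089630.

718637/5089630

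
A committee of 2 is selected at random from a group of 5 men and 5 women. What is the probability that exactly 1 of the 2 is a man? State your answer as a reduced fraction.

5/9

The sample space is all 2-subsets of the 10: C(10,2) = 45.
Selections with exactly 1 man: choose 1 of the 5 men and 1 of the 5 women, C(5,1)·C(5,1) = 5·5 = 25.
Probability = 25/45 = 5/9.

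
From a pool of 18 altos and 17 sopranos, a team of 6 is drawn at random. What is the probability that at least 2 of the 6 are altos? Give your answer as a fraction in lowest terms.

Total selections: C(35,6) = 1623160.
Count the complement (fewer than 2 altos): C(18,0)·C(17,6) + C(18,1)·C(17,5) = 12376 + 111384 = 123760.
Probability = 1 − 123760/1623160 = 1499400/1623160 = 315/341.

315/341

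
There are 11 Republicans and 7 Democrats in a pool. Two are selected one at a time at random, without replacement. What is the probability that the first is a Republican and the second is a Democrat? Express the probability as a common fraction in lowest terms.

77/306

Multiply the conditional probabilities at each draw: 11/18 · 7/17 = 77/306.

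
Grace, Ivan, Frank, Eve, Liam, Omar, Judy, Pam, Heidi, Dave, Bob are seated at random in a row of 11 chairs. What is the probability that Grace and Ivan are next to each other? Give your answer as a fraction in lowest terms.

2/11

There are 11! = 39916800 arrangements.
Treat Grace and Ivan as a block: 10! arrangements of the blocks × 2 orders within the block = 2·3628800 = 7257600.
Probability = 7257600/39916800 = 2/11.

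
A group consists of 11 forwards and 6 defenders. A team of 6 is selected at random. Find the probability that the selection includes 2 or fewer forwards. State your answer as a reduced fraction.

223/3094

Total selections: C(17,6) = 12376.
Favorable selections (2 or fewer forwards): C(11,0)·C(6,6) + C(11,1)·C(6,5) + C(11,2)·C(6,4) = 1 + 66 + 825 = 892.
Probability = 892/12376 = 223/3094.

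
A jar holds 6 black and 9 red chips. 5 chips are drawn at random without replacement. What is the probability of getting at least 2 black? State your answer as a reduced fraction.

101/143

Total selections: C(15,5) = 3003.
Count the complement (fewer than 2 black): C(6,0)·C(9,5) + C(6,1)·C(9,4) = 126 + 756 = 882.
Probability = 1 − 882/3003 = 2121/3003 = 101/143.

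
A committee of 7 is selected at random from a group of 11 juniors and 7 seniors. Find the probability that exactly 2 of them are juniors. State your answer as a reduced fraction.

Total number of selections: C(18,7) = 31824.
Selections with exactly 2 juniors: choose 2 of the 11 juniors and 5 of the 7 seniors, C(11,2)·C(7,5) = 55·21 = 1155.
Probability = 1155/31824 = 385/10608.

385/10608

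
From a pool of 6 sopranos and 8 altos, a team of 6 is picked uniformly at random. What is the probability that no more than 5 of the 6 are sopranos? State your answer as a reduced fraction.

3002/3003

Total selections: C(14,6) = 3003.
The complement is exactly 6 sopranos: C(6,6)·C(8,0) = 1.
Probability = 1 − 1/3003 = 3002/3003.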